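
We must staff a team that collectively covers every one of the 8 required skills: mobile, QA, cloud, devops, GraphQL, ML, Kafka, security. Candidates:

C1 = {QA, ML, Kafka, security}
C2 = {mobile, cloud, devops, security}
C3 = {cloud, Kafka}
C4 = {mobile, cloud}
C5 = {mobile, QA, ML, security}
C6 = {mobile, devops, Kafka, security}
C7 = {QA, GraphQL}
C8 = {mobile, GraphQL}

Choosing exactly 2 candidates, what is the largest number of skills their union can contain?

7

Choosing C1, C2 covers {mobile, QA, cloud, devops, ML, Kafka, security} — 7 skills.
No choice of 2 candidates does better; here GraphQL is left uncovered.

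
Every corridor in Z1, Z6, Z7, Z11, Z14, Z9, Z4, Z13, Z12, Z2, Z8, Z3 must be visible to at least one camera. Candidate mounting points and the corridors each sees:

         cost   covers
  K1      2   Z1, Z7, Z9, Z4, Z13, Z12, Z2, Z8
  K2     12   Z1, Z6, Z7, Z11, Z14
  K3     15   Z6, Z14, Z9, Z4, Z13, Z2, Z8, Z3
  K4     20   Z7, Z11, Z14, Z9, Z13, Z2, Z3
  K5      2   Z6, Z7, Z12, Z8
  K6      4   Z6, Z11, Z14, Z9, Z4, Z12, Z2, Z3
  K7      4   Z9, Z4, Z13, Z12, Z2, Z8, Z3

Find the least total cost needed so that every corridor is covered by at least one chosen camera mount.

K1, K6 cover every corridor at cost 2 + 4 = 6.
Any cover uses at least 2 camera mounts; among all covering selections none totals below 6.

6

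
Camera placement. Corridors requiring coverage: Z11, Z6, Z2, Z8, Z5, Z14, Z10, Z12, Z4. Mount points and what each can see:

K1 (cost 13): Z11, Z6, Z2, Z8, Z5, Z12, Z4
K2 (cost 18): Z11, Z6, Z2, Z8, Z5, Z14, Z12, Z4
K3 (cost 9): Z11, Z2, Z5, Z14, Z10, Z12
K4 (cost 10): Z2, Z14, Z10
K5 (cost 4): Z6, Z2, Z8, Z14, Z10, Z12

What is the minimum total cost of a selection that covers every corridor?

17

K1, K5 cover every corridor at cost 13 + 4 = 17.
Any cover uses at least 2 camera mounts; among all covering selections none totals below 17.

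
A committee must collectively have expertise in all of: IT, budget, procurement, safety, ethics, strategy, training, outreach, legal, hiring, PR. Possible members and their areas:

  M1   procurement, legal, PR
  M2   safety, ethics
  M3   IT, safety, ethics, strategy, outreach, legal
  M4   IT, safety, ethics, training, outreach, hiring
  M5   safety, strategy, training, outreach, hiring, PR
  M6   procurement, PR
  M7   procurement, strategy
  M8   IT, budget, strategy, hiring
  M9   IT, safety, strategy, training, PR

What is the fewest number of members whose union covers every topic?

M1, M4, M8 together cover {IT, budget, procurement, safety, ethics, strategy, training, outreach, legal, hiring, PR} — every topic.
No 2 of the 9 members cover everything (all 36 pairs fall short), so 3 is minimum.
Greedy (largest uncovered first) would take M3, M5, M1, M8 — 4 members — but 3 suffice.

3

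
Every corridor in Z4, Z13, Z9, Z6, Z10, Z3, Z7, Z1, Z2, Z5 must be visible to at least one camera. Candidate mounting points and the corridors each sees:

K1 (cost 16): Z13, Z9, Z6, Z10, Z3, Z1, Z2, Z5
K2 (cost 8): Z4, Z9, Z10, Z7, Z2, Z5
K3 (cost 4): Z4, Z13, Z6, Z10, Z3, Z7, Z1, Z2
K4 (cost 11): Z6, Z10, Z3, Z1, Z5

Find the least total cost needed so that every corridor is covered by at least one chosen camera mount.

12

K2, K3 cover every corridor at cost 8 + 4 = 12.
Any cover uses at least 2 camera mounts; among all covering selections none totals below 12.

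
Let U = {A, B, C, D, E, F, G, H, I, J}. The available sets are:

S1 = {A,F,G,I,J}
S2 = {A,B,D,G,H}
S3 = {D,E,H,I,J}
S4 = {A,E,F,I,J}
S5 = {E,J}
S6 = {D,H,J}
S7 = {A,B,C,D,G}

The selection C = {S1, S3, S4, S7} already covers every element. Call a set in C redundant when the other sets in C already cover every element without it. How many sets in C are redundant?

Drop S1: the rest still cover every element — redundant.
Drop S3: H uncovered — not redundant.
Drop S4: the rest still cover every element — redundant.
Drop S7: B, C uncovered — not redundant.
2 redundant: S1, S4.

2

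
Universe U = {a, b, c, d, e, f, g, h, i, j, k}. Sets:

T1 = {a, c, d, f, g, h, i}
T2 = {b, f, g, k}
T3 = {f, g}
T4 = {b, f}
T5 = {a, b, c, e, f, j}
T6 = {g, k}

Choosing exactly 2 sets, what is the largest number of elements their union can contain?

Choosing T1, T5 covers {a, b, c, d, e, f, g, h, i, j} — 10 elements.
No choice of 2 sets does better; here k is left uncovered.

10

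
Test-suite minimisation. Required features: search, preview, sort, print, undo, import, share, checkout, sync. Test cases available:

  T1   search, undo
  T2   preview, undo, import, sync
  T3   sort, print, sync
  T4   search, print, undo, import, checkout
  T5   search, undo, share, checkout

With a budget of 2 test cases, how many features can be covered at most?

7

Choosing T2, T4 covers {search, preview, print, undo, import, checkout, sync} — 7 features.
No choice of 2 test cases does better; here sort, share are left uncovered.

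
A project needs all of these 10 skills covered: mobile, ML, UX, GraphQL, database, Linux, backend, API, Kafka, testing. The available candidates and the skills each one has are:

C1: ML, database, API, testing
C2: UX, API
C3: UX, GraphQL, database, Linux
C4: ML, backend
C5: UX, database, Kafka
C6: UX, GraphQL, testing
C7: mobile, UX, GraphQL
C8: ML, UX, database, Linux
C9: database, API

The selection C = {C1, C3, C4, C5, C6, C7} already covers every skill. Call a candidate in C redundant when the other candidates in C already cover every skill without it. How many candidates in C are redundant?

Drop C1: API uncovered — not redundant.
Drop C3: Linux uncovered — not redundant.
Drop C4: backend uncovered — not redundant.
Drop C5: Kafka uncovered — not redundant.
Drop C6: the rest still cover every skill — redundant.
Drop C7: mobile uncovered — not redundant.
1 redundant: C6.

1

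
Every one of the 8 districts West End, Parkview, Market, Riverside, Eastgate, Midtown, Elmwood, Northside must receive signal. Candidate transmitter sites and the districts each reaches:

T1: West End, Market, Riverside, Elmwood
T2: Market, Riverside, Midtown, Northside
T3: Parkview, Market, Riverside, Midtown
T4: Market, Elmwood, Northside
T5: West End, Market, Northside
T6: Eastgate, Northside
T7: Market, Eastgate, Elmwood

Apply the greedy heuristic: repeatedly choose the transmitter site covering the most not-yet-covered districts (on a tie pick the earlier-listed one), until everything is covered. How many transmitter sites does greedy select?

4

Pick 1: T1 covers 4 new districts (West End, Market, Riverside, Elmwood).
Pick 2: T2 covers 2 new districts (Midtown, Northside).
Pick 3: T3 covers 1 new districts (Parkview).
Pick 4: T6 covers 1 new districts (Eastgate).
Greedy uses 4 transmitter sites. (The true minimum is 3.)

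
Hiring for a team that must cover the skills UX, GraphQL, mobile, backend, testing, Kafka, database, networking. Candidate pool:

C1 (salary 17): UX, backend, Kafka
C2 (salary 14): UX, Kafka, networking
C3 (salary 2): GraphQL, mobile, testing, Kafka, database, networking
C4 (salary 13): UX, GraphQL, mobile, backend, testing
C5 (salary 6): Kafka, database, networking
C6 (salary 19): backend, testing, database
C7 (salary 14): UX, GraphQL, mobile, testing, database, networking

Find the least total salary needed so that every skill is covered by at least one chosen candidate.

15

C3, C4 cover every skill at salary 2 + 13 = 15.
Any cover uses at least 2 candidates; among all covering selections none totals below 15.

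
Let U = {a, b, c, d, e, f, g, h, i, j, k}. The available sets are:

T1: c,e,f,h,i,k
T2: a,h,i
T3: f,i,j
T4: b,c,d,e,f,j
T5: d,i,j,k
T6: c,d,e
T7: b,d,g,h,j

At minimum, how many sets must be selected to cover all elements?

T1, T2, T7 together cover {a, b, c, d, e, f, g, h, i, j, k} — every element.
No 2 of the 7 sets cover everything (all 21 pairs fall short), so 3 is minimum.

3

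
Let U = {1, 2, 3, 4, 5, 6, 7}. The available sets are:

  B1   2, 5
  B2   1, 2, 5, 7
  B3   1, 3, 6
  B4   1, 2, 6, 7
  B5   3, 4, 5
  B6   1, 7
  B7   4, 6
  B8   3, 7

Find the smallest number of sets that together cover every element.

B4, B5 together cover {1, 2, 3, 4, 5, 6, 7} — every element.
No single set contains all 7 elements, so 2 is optimal.
Greedy (largest uncovered first) would take B2, B3, B5 — 3 sets — but 2 suffice.

2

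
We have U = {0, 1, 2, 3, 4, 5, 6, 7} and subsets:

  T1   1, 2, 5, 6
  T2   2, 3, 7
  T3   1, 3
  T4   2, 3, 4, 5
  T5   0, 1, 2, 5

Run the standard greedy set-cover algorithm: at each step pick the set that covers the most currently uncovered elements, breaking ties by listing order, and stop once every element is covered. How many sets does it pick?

4

Pick 1: T1 covers 4 new elements (1, 2, 5, 6).
Pick 2: T2 covers 2 new elements (3, 7).
Pick 3: T4 covers 1 new elements (4).
Pick 4: T5 covers 1 new elements (0).
Greedy uses 4 sets.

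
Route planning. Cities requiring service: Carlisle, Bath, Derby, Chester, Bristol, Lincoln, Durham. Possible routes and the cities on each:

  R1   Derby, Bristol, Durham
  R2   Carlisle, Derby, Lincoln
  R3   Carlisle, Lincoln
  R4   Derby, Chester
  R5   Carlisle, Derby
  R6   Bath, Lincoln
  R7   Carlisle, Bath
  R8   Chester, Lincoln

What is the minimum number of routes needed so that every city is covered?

R1, R7, R8 together cover {Carlisle, Bath, Derby, Chester, Bristol, Lincoln, Durham} — every city.
No 2 of the 8 routes cover everything (all 28 pairs fall short), so 3 is minimum.
Greedy (largest uncovered first) would take R1, R2, R4, R6 — 4 routes — but 3 suffice.

3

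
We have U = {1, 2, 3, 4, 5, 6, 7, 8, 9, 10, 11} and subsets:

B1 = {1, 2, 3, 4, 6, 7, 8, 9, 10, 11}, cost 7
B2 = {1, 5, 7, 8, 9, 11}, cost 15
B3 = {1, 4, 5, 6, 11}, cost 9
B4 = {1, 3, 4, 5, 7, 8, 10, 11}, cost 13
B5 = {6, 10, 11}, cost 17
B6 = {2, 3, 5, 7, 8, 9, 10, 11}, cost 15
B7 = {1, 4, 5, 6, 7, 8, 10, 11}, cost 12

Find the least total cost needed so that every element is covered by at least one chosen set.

16

B1, B3 cover every element at cost 7 + 9 = 16.
Any cover uses at least 2 sets; among all covering selections none totals below 16.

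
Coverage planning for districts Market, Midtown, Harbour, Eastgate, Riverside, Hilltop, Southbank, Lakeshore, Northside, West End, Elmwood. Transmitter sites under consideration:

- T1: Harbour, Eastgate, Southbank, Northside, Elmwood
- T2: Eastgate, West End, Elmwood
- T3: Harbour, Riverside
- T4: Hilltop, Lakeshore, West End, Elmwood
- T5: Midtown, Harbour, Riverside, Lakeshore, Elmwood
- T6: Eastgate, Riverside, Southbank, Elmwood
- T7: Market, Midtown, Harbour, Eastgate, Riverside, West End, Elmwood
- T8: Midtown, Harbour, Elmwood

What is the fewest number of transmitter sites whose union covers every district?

3

T1, T4, T7 together cover {Market, Midtown, Harbour, Eastgate, Riverside, Hilltop, Southbank, Lakeshore, Northside, West End, Elmwood} — every district.
No 2 of the 8 transmitter sites cover everything (all 28 pairs fall short), so 3 is minimum.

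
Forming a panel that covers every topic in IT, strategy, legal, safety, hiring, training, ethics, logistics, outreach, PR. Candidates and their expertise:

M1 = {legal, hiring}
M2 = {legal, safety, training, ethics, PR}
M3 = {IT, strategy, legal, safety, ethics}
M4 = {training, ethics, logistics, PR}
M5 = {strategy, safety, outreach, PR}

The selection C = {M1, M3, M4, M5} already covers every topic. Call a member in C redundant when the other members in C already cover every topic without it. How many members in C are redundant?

0

Drop M1: hiring uncovered — not redundant.
Drop M3: IT uncovered — not redundant.
Drop M4: training, logistics uncovered — not redundant.
Drop M5: outreach uncovered — not redundant.
None of the members in C is redundant.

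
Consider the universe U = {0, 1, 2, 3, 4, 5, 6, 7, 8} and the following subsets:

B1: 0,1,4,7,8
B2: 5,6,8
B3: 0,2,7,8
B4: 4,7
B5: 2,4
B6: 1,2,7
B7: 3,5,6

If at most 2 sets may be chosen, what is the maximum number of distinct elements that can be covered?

8

Choosing B1, B7 covers {0, 1, 3, 4, 5, 6, 7, 8} — 8 elements.
No choice of 2 sets does better; here 2 is left uncovered.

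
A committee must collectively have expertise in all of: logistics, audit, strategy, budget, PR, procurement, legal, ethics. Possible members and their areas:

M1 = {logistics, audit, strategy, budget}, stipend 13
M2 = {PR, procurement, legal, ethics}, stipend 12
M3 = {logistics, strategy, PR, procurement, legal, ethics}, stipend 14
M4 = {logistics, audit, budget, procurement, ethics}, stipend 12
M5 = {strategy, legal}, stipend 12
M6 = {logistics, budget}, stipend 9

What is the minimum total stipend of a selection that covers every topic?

M1, M2 cover every topic at stipend 13 + 12 = 25.
Any cover uses at least 2 members; among all covering selections none totals below 25.

25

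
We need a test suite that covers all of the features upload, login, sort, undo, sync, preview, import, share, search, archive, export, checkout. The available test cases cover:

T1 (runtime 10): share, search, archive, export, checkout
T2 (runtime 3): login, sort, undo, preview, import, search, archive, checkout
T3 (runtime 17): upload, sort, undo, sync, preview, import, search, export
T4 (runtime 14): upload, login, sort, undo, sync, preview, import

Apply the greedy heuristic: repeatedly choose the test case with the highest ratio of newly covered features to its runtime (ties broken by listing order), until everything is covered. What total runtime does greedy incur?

Pick 1: T2 adds 8 new (login, sort, undo, preview, import, search, archive, checkout) at runtime 3 (ratio 8/3).
Pick 2: T1 adds 2 new (share, export) at runtime 10 (ratio 2/10).
Pick 3: T4 adds 2 new (upload, sync) at runtime 14 (ratio 2/14).
Greedy total runtime: 3 + 10 + 14 = 27. (The true optimum is 24, so greedy overshoots here.)

27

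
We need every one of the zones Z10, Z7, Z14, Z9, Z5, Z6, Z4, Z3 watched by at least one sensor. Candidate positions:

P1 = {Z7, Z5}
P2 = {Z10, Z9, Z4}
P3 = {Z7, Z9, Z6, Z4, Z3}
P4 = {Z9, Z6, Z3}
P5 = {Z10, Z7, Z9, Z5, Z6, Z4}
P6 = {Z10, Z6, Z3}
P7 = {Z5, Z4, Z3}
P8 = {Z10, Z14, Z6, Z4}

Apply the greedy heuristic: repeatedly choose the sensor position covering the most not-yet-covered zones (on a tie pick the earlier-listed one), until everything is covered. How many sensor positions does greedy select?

Pick 1: P5 covers 6 new zones (Z10, Z7, Z9, Z5, Z6, Z4).
Pick 2: P3 covers 1 new zones (Z3).
Pick 3: P8 covers 1 new zones (Z14).
Greedy uses 3 sensor positions.

3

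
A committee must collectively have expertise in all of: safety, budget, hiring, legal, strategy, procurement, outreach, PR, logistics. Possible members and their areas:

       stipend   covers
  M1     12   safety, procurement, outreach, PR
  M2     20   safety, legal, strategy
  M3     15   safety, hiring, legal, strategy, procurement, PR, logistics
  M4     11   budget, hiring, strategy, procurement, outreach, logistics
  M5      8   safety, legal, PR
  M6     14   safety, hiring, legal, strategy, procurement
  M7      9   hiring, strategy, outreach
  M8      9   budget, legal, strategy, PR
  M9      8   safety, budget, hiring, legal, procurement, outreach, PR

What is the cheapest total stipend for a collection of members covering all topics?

M4, M5 cover every topic at stipend 11 + 8 = 19.
Any cover uses at least 2 members; among all covering selections none totals below 19.

19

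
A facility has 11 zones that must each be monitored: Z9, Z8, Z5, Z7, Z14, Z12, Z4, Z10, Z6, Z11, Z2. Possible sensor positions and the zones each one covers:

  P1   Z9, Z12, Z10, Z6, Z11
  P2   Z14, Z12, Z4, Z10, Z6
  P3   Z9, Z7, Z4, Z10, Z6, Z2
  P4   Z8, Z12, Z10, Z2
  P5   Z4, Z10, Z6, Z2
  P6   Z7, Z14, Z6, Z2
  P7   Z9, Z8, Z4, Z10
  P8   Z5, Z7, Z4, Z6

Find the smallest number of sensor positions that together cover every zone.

P1, P2, P4, P8 together cover {Z9, Z8, Z5, Z7, Z14, Z12, Z4, Z10, Z6, Z11, Z2} — every zone.
No 3 of the 8 sensor positions cover everything (all 56 triples fall short), so 4 is minimum.
Greedy (largest uncovered first) would take P3, P1, P2, P4, P8 — 5 sensor positions — but 4 suffice.

4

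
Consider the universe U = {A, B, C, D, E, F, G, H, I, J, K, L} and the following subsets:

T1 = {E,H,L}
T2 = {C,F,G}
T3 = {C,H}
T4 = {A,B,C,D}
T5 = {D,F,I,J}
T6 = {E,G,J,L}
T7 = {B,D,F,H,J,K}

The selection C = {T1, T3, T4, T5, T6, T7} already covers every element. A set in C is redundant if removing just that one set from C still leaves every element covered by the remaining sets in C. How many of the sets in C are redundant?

Drop T1: the rest still cover every element — redundant.
Drop T3: the rest still cover every element — redundant.
Drop T4: A uncovered — not redundant.
Drop T5: I uncovered — not redundant.
Drop T6: G uncovered — not redundant.
Drop T7: K uncovered — not redundant.
2 redundant: T1, T3.

2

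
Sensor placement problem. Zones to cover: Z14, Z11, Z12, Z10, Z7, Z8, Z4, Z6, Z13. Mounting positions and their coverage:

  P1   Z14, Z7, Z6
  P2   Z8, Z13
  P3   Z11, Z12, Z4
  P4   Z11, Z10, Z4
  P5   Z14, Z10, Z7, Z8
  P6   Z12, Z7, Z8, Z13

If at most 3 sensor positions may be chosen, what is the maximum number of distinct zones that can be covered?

9

Choosing P1, P4, P6 covers {Z14, Z11, Z12, Z10, Z7, Z8, Z4, Z6, Z13} — 9 zones.
That is all 9 zones.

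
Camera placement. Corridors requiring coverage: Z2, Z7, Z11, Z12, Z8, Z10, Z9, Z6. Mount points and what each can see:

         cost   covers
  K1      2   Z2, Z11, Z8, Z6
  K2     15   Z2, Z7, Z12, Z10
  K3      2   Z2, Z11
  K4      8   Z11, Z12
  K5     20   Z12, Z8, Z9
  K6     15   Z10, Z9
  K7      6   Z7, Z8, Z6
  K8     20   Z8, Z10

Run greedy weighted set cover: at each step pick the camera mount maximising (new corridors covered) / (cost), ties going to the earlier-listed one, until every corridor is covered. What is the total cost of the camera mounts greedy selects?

Pick 1: K1 adds 4 new (Z2, Z11, Z8, Z6) at cost 2 (ratio 4/2).
Pick 2: K2 adds 3 new (Z7, Z12, Z10) at cost 15 (ratio 3/15).
Pick 3: K6 adds 1 new (Z9) at cost 15 (ratio 1/15).
Greedy total cost: 2 + 15 + 15 = 32. (The true optimum is 31, so greedy overshoots here.)

32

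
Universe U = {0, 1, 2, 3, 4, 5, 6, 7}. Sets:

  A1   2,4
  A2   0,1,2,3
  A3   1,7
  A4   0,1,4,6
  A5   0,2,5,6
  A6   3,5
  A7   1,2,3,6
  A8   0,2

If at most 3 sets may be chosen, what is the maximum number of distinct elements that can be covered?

7

Choosing A1, A2, A5 covers {0, 1, 2, 3, 4, 5, 6} — 7 elements.
No choice of 3 sets does better; here 7 is left uncovered.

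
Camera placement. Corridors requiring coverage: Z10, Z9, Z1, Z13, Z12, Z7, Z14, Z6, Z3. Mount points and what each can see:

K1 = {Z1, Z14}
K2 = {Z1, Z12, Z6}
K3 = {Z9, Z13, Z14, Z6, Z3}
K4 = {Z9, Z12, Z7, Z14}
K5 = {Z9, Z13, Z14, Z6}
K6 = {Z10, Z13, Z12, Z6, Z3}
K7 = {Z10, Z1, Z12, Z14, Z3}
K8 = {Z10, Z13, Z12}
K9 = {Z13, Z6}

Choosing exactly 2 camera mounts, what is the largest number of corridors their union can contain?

Choosing K3, K7 covers {Z10, Z9, Z1, Z13, Z12, Z14, Z6, Z3} — 8 corridors.
No choice of 2 camera mounts does better; here Z7 is left uncovered.

8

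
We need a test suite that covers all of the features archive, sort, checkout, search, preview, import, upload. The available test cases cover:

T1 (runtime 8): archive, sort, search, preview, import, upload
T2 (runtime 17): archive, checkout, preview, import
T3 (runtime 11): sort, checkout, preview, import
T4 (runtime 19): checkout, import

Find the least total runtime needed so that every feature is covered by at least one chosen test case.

19

T1, T3 cover every feature at runtime 8 + 11 = 19.
Any cover uses at least 2 test cases; among all covering selections none totals below 19.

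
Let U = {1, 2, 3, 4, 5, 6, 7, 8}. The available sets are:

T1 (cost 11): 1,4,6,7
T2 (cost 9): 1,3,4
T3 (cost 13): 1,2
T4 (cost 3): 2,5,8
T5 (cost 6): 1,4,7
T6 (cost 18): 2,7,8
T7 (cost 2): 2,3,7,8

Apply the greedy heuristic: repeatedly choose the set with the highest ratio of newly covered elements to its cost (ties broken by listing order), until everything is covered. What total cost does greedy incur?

Pick 1: T7 adds 4 new (2, 3, 7, 8) at cost 2 (ratio 4/2).
Pick 2: T4 adds 1 new (5) at cost 3 (ratio 1/3).
Pick 3: T5 adds 2 new (1, 4) at cost 6 (ratio 2/6).
Pick 4: T1 adds 1 new (6) at cost 11 (ratio 1/11).
Greedy total cost: 2 + 3 + 6 + 11 = 22. (The true optimum is 16, so greedy overshoots here.)

22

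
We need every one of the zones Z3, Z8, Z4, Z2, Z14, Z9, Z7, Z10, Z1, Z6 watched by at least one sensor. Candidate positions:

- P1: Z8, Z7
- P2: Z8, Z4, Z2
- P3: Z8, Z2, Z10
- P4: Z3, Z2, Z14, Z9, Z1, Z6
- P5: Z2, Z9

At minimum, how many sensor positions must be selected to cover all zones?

P1, P2, P3, P4 together cover {Z3, Z8, Z4, Z2, Z14, Z9, Z7, Z10, Z1, Z6} — every zone.
No 3 of the 5 sensor positions cover everything (all 10 triples fall short), so 4 is minimum.

4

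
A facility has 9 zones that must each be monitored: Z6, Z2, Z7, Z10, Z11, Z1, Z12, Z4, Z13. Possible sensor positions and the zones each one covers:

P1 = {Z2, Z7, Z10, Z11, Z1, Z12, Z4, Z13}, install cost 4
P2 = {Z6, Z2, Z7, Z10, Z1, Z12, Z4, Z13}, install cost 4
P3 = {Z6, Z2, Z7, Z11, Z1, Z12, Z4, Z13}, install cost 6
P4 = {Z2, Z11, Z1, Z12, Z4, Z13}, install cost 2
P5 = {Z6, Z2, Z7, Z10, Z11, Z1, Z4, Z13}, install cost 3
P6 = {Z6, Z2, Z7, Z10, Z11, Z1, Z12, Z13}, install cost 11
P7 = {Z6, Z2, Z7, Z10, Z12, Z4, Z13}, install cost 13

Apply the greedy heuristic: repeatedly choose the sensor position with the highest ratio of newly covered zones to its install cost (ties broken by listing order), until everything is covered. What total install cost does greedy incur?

Pick 1: P4 adds 6 new (Z2, Z11, Z1, Z12, Z4, Z13) at install cost 2 (ratio 6/2).
Pick 2: P5 adds 3 new (Z6, Z7, Z10) at install cost 3 (ratio 3/3).
Greedy total install cost: 2 + 3 = 5.

5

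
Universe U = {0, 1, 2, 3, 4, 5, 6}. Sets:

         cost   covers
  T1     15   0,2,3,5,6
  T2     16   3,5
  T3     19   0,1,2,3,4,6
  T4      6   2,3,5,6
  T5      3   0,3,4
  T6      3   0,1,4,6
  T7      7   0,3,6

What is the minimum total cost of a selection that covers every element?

T4, T6 cover every element at cost 6 + 3 = 9.
Any cover uses at least 2 sets; among all covering selections none totals below 9.

9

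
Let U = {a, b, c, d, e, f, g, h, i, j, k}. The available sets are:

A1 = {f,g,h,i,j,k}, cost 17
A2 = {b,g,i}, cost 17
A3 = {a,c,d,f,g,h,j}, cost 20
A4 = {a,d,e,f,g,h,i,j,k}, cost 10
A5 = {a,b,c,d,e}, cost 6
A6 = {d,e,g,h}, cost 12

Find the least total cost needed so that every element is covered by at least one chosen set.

16

A4, A5 cover every element at cost 10 + 6 = 16.
Any cover uses at least 2 sets; among all covering selections none totals below 16.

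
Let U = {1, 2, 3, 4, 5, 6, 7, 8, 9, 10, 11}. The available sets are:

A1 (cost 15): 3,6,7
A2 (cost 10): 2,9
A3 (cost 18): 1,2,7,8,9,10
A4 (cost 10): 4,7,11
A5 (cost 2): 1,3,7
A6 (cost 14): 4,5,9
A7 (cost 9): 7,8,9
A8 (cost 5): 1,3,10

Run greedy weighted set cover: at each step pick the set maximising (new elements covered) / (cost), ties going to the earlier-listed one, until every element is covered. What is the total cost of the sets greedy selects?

59

Pick 1: A5 adds 3 new (1, 3, 7) at cost 2 (ratio 3/2).
Pick 2: A3 adds 4 new (2, 8, 9, 10) at cost 18 (ratio 4/18).
Pick 3: A4 adds 2 new (4, 11) at cost 10 (ratio 2/10).
Pick 4: A6 adds 1 new (5) at cost 14 (ratio 1/14).
Pick 5: A1 adds 1 new (6) at cost 15 (ratio 1/15).
Greedy total cost: 2 + 18 + 10 + 14 + 15 = 59. (The true optimum is 57, so greedy overshoots here.)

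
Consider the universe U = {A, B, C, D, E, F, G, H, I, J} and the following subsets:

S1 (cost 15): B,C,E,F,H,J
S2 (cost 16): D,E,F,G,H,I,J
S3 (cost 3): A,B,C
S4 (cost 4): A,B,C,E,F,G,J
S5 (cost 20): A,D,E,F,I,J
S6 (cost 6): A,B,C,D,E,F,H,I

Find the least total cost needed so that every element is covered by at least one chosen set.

S4, S6 cover every element at cost 4 + 6 = 10.
Any cover uses at least 2 sets; among all covering selections none totals below 10.

10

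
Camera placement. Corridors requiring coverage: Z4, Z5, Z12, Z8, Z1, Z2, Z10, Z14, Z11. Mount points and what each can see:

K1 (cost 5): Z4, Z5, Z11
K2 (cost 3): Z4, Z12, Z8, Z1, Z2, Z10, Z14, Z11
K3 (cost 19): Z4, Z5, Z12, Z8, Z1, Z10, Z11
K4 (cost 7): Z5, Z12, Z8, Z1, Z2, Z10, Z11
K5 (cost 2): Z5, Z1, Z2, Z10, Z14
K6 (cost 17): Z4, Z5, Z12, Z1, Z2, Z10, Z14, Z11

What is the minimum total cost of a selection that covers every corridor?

5

K2, K5 cover every corridor at cost 3 + 2 = 5.
Any cover uses at least 2 camera mounts; among all covering selections none totals below 5.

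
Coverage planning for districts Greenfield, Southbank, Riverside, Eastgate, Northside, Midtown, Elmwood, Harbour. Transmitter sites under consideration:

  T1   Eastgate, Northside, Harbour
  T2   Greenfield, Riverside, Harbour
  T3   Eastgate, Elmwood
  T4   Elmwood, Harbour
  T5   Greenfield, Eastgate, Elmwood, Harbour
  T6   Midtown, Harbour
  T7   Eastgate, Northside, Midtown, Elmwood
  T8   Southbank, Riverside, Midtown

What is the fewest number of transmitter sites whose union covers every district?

T1, T5, T8 together cover {Greenfield, Southbank, Riverside, Eastgate, Northside, Midtown, Elmwood, Harbour} — every district.
No 2 of the 8 transmitter sites cover everything (all 28 pairs fall short), so 3 is minimum.

3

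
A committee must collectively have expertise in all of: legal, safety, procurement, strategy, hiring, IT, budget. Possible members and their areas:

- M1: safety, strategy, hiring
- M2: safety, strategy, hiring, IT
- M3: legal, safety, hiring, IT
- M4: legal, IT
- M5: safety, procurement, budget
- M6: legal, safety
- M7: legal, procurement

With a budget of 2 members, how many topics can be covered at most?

6

Choosing M2, M5 covers {safety, procurement, strategy, hiring, IT, budget} — 6 topics.
No choice of 2 members does better; here legal is left uncovered.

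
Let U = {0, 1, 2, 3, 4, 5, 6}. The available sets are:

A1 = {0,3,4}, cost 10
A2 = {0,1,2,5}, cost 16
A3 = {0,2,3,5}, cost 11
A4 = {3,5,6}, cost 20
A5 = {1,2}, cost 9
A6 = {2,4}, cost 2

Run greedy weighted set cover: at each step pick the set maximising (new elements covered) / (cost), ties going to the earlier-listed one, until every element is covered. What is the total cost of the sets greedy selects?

42

Pick 1: A6 adds 2 new (2, 4) at cost 2 (ratio 2/2).
Pick 2: A3 adds 3 new (0, 3, 5) at cost 11 (ratio 3/11).
Pick 3: A5 adds 1 new (1) at cost 9 (ratio 1/9).
Pick 4: A4 adds 1 new (6) at cost 20 (ratio 1/20).
Greedy total cost: 2 + 11 + 9 + 20 = 42. (The true optimum is 38, so greedy overshoots here.)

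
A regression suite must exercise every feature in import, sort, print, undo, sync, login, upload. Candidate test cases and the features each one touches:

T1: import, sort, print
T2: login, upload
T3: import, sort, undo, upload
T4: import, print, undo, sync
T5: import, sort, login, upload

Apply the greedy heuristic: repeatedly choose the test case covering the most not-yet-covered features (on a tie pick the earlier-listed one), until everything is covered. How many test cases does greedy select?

3

Pick 1: T3 covers 4 new features (import, sort, undo, upload).
Pick 2: T4 covers 2 new features (print, sync).
Pick 3: T2 covers 1 new features (login).
Greedy uses 3 test cases. (The true minimum is 2.)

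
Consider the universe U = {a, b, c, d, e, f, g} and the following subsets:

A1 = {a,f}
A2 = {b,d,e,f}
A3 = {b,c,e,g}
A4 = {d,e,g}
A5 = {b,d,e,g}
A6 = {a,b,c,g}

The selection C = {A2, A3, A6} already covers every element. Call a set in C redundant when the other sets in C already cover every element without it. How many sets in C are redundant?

1

Drop A2: d, f uncovered — not redundant.
Drop A3: the rest still cover every element — redundant.
Drop A6: a uncovered — not redundant.
1 redundant: A3.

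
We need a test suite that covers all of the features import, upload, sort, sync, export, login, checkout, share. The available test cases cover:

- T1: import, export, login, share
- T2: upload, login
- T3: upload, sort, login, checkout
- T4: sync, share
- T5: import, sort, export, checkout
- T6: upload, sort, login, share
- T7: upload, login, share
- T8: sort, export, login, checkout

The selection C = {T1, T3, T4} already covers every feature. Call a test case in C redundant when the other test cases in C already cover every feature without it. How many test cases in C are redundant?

0

Drop T1: import, export uncovered — not redundant.
Drop T3: upload, sort, checkout uncovered — not redundant.
Drop T4: sync uncovered — not redundant.
None of the test cases in C is redundant.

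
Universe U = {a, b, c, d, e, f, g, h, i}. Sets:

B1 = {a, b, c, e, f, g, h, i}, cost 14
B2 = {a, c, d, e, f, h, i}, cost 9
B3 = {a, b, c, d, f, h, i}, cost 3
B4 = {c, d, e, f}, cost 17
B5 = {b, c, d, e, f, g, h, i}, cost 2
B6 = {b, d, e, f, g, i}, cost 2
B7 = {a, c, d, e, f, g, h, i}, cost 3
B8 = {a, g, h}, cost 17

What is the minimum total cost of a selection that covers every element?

B3, B5 cover every element at cost 3 + 2 = 5.
Any cover uses at least 2 sets; among all covering selections none totals below 5.

5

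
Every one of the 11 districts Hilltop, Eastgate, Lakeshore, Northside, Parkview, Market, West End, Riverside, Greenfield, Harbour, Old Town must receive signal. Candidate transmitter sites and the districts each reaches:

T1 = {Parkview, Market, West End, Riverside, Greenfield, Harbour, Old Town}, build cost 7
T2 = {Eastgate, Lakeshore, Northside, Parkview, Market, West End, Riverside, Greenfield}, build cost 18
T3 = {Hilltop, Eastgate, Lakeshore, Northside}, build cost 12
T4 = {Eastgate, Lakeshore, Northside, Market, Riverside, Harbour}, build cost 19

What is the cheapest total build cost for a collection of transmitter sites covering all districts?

T1, T3 cover every district at build cost 7 + 12 = 19.
Any cover uses at least 2 transmitter sites; among all covering selections none totals below 19.

19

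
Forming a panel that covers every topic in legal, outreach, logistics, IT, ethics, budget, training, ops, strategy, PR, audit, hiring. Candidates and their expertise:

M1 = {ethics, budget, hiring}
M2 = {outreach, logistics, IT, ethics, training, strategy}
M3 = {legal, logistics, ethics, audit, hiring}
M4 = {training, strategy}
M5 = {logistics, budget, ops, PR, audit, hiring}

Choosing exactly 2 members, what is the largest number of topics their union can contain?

11

Choosing M2, M5 covers {outreach, logistics, IT, ethics, budget, training, ops, strategy, PR, audit, hiring} — 11 topics.
No choice of 2 members does better; here legal is left uncovered.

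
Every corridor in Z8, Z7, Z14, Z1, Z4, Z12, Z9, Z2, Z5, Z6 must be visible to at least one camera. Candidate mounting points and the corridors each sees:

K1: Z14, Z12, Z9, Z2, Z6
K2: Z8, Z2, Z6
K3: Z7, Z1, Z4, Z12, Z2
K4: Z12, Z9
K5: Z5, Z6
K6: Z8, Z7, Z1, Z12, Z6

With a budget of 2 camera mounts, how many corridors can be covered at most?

8

Choosing K1, K3 covers {Z7, Z14, Z1, Z4, Z12, Z9, Z2, Z6} — 8 corridors.
No choice of 2 camera mounts does better; here Z8, Z5 are left uncovered.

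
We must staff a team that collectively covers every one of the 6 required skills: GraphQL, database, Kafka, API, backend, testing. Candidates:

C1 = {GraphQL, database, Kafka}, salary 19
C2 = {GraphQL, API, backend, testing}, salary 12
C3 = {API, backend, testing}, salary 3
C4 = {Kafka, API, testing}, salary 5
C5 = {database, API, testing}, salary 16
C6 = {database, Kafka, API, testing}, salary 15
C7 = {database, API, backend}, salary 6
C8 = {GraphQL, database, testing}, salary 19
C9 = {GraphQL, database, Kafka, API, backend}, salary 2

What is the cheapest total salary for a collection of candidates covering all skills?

5

C3, C9 cover every skill at salary 3 + 2 = 5.
Any cover uses at least 2 candidates; among all covering selections none totals below 5.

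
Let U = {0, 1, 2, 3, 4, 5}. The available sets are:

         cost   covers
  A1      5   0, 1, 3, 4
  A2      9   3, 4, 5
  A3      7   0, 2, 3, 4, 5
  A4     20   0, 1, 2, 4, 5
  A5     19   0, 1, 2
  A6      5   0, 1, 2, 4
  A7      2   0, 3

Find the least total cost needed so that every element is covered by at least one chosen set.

A1, A3 cover every element at cost 5 + 7 = 12.
Any cover uses at least 2 sets; among all covering selections none totals below 12.

12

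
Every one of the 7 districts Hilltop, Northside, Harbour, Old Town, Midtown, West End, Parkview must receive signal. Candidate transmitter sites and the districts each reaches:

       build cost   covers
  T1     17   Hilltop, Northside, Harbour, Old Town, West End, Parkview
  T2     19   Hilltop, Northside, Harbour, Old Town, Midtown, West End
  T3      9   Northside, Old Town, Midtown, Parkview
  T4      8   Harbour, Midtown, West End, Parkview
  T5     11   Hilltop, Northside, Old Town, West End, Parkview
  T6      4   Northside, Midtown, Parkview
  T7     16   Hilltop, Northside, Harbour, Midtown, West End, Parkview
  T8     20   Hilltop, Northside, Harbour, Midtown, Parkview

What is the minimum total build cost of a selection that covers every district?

T4, T5 cover every district at build cost 8 + 11 = 19.
Any cover uses at least 2 transmitter sites; among all covering selections none totals below 19.
Greedy by coverage-per-build cost would pick T6, T5, T4 for 23 — worse than the optimum 19.

19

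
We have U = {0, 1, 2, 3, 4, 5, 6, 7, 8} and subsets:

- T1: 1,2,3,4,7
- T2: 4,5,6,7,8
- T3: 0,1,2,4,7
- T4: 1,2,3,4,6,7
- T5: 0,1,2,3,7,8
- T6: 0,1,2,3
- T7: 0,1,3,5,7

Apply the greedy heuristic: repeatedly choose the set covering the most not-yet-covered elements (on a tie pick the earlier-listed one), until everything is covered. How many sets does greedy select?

Pick 1: T4 covers 6 new elements (1, 2, 3, 4, 6, 7).
Pick 2: T2 covers 2 new elements (5, 8).
Pick 3: T3 covers 1 new elements (0).
Greedy uses 3 sets. (The true minimum is 2.)

3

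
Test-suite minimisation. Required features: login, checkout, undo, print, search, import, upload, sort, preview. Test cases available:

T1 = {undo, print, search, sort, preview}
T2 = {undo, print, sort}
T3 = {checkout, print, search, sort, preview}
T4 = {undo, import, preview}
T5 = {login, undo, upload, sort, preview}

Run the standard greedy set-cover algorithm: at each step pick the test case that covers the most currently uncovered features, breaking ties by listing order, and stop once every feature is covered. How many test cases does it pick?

4

Pick 1: T1 covers 5 new features (undo, print, search, sort, preview).
Pick 2: T5 covers 2 new features (login, upload).
Pick 3: T3 covers 1 new features (checkout).
Pick 4: T4 covers 1 new features (import).
Greedy uses 4 test cases. (The true minimum is 3.)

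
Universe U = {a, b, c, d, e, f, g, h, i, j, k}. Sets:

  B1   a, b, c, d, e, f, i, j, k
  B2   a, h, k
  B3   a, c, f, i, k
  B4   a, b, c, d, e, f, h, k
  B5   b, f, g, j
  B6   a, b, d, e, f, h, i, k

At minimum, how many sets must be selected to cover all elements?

3

B1, B2, B5 together cover {a, b, c, d, e, f, g, h, i, j, k} — every element.
No 2 of the 6 sets cover everything (all 15 pairs fall short), so 3 is minimum.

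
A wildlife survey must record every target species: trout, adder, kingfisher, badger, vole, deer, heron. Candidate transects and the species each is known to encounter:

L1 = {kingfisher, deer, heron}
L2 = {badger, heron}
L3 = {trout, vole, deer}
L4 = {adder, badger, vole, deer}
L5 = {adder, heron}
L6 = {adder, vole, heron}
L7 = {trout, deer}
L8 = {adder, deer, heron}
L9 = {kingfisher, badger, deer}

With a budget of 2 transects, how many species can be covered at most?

Choosing L1, L4 covers {adder, kingfisher, badger, vole, deer, heron} — 6 species.
No choice of 2 transects does better; here trout is left uncovered.

6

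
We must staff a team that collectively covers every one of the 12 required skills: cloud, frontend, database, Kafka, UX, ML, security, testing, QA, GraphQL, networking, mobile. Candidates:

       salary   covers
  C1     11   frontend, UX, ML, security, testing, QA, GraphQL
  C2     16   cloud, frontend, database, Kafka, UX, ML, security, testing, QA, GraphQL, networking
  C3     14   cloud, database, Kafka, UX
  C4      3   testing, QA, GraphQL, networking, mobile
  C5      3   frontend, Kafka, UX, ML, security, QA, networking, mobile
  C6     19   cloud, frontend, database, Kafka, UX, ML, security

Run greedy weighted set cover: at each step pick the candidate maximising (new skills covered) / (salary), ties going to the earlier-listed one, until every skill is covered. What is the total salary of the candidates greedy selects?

Pick 1: C5 adds 8 new (frontend, Kafka, UX, ML, security, QA, networking, mobile) at salary 3 (ratio 8/3).
Pick 2: C4 adds 2 new (testing, GraphQL) at salary 3 (ratio 2/3).
Pick 3: C3 adds 2 new (cloud, database) at salary 14 (ratio 2/14).
Greedy total salary: 3 + 3 + 14 = 20. (The true optimum is 19, so greedy overshoots here.)

20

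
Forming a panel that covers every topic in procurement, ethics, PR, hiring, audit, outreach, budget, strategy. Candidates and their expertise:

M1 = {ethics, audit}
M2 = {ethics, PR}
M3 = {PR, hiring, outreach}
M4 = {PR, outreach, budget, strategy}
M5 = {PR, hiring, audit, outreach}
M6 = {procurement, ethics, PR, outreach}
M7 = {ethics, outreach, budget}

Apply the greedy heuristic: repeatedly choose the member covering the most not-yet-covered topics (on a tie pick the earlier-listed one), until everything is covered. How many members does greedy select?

4

Pick 1: M4 covers 4 new topics (PR, outreach, budget, strategy).
Pick 2: M1 covers 2 new topics (ethics, audit).
Pick 3: M3 covers 1 new topics (hiring).
Pick 4: M6 covers 1 new topics (procurement).
Greedy uses 4 members. (The true minimum is 3.)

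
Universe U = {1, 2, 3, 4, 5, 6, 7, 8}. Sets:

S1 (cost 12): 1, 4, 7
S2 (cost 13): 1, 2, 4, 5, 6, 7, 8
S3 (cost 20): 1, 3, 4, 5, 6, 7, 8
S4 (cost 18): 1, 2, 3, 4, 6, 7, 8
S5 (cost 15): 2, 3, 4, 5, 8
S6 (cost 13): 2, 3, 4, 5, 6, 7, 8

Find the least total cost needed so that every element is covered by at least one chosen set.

25

S1, S6 cover every element at cost 12 + 13 = 25.
Any cover uses at least 2 sets; among all covering selections none totals below 25.
Greedy by coverage-per-cost would pick S2, S6 for 26 — worse than the optimum 25.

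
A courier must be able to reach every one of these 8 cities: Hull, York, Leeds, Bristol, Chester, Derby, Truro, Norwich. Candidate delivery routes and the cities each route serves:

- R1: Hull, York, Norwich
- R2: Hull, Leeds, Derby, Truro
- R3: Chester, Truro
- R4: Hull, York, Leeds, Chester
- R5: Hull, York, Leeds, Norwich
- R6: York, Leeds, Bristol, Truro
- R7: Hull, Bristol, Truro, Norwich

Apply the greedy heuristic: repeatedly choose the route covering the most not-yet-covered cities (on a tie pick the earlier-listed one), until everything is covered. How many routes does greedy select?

4

Pick 1: R2 covers 4 new cities (Hull, Leeds, Derby, Truro).
Pick 2: R1 covers 2 new cities (York, Norwich).
Pick 3: R3 covers 1 new cities (Chester).
Pick 4: R6 covers 1 new cities (Bristol).
Greedy uses 4 routes. (The true minimum is 3.)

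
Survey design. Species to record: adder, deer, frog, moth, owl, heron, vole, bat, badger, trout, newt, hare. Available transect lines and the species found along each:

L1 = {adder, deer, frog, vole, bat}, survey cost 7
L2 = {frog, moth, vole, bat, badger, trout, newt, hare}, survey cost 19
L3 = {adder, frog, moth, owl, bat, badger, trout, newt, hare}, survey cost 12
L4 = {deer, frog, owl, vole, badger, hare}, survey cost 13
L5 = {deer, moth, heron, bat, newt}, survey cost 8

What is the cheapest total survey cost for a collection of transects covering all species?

27

L1, L3, L5 cover every species at survey cost 7 + 12 + 8 = 27.
Any cover uses at least 3 transects; among all covering selections none totals below 27.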